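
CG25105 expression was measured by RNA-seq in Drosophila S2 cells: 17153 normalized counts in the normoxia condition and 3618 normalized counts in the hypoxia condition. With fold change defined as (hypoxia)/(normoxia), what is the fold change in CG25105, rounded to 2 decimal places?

0.21

Fold change = 3618 / 17153 = 0.211
CG25105 is downregulated.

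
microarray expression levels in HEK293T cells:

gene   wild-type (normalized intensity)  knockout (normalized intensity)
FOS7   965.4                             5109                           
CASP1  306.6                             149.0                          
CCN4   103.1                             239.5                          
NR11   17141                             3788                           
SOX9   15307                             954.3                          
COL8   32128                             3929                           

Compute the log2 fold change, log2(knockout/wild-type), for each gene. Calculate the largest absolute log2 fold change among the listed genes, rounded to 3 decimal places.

4.004

log2(5109/965.4) = 2.404  (FOS7)
log2(149.0/306.6) = -1.041  (CASP1)
log2(239.5/103.1) = 1.216  (CCN4)
log2(3788/17141) = -2.178  (NR11)
log2(954.3/15307) = -4.004  (SOX9)
log2(3929/32128) = -3.032  (COL8)
The largest magnitude belongs to SOX9.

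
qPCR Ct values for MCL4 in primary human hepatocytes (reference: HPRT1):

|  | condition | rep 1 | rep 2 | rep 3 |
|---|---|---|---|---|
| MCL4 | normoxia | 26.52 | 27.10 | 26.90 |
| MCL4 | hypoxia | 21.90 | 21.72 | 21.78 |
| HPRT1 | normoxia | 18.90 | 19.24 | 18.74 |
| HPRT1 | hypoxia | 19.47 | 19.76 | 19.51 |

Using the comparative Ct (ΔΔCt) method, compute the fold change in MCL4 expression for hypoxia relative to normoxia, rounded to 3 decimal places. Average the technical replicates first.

Mean Ct: MCL4 normoxia 26.840; MCL4 hypoxia 21.800; HPRT1 normoxia 18.960; HPRT1 hypoxia 19.580
ΔCt(normoxia) = 26.840 − 18.960 = 7.880
ΔCt(hypoxia) = 21.800 − 19.580 = 2.220
ΔΔCt = 2.220 − 7.880 = -5.660
Fold change = 2^(−(-5.660)) = 2^5.660 = 50.5626

50.563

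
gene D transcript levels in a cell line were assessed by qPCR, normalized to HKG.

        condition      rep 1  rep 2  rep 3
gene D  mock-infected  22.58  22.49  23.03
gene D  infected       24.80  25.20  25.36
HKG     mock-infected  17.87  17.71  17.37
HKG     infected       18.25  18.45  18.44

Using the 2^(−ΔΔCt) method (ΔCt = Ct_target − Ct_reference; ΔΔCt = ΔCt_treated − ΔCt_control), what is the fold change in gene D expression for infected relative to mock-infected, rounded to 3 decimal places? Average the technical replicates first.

0.310

Mean Ct: gene D mock-infected 22.700; gene D infected 25.120; HKG mock-infected 17.650; HKG infected 18.380
ΔCt(mock-infected) = 22.700 − 17.650 = 5.050
ΔCt(infected) = 25.120 − 18.380 = 6.740
ΔΔCt = 6.740 − 5.050 = 1.690
Fold change = 2^(−1.690) = 0.3099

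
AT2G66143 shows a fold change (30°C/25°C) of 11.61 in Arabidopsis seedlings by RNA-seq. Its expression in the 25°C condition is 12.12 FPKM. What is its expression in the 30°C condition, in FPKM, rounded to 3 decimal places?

30°C expression = 12.12 × 11.61 = 140.713

140.713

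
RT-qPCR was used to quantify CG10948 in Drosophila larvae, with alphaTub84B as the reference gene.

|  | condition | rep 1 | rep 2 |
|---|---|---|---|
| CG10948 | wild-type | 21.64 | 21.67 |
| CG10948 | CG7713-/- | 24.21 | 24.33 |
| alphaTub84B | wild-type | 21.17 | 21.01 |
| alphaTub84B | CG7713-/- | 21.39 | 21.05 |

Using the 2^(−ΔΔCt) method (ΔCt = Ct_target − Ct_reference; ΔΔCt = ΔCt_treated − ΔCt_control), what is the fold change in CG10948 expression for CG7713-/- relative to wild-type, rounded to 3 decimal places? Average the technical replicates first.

0.179

Mean Ct: CG10948 wild-type 21.655; CG10948 CG7713-/- 24.270; alphaTub84B wild-type 21.090; alphaTub84B CG7713-/- 21.220
ΔCt(wild-type) = 21.655 − 21.090 = 0.565
ΔCt(CG7713-/-) = 24.270 − 21.220 = 3.050
ΔΔCt = 3.050 − 0.565 = 2.485
Fold change = 2^(−2.485) = 0.1786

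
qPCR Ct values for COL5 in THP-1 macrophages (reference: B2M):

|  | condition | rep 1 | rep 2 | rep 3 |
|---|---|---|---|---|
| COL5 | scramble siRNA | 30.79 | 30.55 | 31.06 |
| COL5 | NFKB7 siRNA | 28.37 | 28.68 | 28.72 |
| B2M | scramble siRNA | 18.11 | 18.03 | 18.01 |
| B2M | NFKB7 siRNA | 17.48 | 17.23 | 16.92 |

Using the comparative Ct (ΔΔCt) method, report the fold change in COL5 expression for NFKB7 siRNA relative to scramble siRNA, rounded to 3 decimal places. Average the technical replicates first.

Mean Ct: COL5 scramble siRNA 30.800; COL5 NFKB7 siRNA 28.590; B2M scramble siRNA 18.050; B2M NFKB7 siRNA 17.210
ΔCt(scramble siRNA) = 30.800 − 18.050 = 12.750
ΔCt(NFKB7 siRNA) = 28.590 − 17.210 = 11.380
ΔΔCt = 11.380 − 12.750 = -1.370
Fold change = 2^(−(-1.370)) = 2^1.370 = 2.5847

2.585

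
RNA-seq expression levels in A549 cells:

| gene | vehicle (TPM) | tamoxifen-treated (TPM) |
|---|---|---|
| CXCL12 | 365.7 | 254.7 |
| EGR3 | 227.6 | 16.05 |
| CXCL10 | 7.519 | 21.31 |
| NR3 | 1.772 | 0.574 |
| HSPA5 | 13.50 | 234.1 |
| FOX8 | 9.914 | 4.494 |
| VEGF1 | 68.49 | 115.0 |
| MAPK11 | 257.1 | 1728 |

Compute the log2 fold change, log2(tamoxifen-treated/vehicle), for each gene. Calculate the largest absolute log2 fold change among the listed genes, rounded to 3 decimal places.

log2(254.7/365.7) = -0.522  (CXCL12)
log2(16.05/227.6) = -3.826  (EGR3)
log2(21.31/7.519) = 1.503  (CXCL10)
log2(0.574/1.772) = -1.626  (NR3)
log2(234.1/13.50) = 4.116  (HSPA5)
log2(4.494/9.914) = -1.141  (FOX8)
log2(115.0/68.49) = 0.748  (VEGF1)
log2(1728/257.1) = 2.749  (MAPK11)
The largest magnitude belongs to HSPA5.

4.116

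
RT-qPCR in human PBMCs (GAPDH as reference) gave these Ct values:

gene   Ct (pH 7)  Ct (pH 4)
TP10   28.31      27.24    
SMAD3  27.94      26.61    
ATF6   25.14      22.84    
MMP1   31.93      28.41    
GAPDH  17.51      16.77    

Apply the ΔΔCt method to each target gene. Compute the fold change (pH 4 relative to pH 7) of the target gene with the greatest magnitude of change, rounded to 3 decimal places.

6.869

TP10: ΔΔCt = (27.24−16.77) − (28.31−17.51) = 10.47 − 10.80 = -0.33; fold change = 2^0.33 = 1.257
SMAD3: ΔΔCt = (26.61−16.77) − (27.94−17.51) = 9.84 − 10.43 = -0.59; fold change = 2^0.59 = 1.505
ATF6: ΔΔCt = (22.84−16.77) − (25.14−17.51) = 6.07 − 7.63 = -1.56; fold change = 2^1.56 = 2.949
MMP1: ΔΔCt = (28.41−16.77) − (31.93−17.51) = 11.64 − 14.42 = -2.78; fold change = 2^2.78 = 6.869
MMP1 has the largest |ΔΔCt| = 2.78.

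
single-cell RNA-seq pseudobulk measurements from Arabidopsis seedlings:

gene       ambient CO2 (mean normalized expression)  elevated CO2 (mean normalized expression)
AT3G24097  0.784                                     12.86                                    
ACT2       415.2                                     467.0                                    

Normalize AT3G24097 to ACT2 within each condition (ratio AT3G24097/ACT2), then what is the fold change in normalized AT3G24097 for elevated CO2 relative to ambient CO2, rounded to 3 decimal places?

14.584

AT3G24097/ACT2 (ambient CO2) = 0.784 / 415.2 = 0.0018882
AT3G24097/ACT2 (elevated CO2) = 12.86 / 467.0 = 0.027537
Fold change = 0.027537 / 0.0018882 = 14.5836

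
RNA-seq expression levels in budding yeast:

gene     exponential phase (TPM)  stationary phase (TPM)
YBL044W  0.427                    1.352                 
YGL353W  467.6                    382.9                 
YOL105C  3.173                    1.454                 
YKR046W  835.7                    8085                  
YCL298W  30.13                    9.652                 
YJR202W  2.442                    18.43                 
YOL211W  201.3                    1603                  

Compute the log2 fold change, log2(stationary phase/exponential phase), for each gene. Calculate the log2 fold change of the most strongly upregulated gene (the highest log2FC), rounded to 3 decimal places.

log2(1.352/0.427) = 1.663  (YBL044W)
log2(382.9/467.6) = -0.288  (YGL353W)
log2(1.454/3.173) = -1.126  (YOL105C)
log2(8085/835.7) = 3.274  (YKR046W)
log2(9.652/30.13) = -1.642  (YCL298W)
log2(18.43/2.442) = 2.916  (YJR202W)
log2(1603/201.3) = 2.993  (YOL211W)
YKR046W is most strongly upregulated.

3.274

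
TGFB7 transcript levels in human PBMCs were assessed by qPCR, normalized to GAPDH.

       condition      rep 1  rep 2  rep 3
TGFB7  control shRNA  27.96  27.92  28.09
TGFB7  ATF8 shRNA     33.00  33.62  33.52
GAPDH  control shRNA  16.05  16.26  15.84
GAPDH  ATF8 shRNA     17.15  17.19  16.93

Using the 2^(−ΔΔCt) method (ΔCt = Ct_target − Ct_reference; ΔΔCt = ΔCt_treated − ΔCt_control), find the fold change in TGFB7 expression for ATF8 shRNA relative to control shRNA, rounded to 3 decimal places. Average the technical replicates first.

Mean Ct: TGFB7 control shRNA 27.990; TGFB7 ATF8 shRNA 33.380; GAPDH control shRNA 16.050; GAPDH ATF8 shRNA 17.090
ΔCt(control shRNA) = 27.990 − 16.050 = 11.940
ΔCt(ATF8 shRNA) = 33.380 − 17.090 = 16.290
ΔΔCt = 16.290 − 11.940 = 4.350
Fold change = 2^(−4.350) = 0.0490

0.049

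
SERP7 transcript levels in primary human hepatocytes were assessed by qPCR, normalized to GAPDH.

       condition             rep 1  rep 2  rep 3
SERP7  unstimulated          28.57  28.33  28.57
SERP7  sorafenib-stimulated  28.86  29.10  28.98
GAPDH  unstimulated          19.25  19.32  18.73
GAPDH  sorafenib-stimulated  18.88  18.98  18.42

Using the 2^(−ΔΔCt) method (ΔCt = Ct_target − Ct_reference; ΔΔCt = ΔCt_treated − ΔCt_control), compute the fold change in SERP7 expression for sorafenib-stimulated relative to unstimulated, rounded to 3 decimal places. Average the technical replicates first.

0.563

Mean Ct: SERP7 unstimulated 28.490; SERP7 sorafenib-stimulated 28.980; GAPDH unstimulated 19.100; GAPDH sorafenib-stimulated 18.760
ΔCt(unstimulated) = 28.490 − 19.100 = 9.390
ΔCt(sorafenib-stimulated) = 28.980 − 18.760 = 10.220
ΔΔCt = 10.220 − 9.390 = 0.830
Fold change = 2^(−0.830) = 0.5625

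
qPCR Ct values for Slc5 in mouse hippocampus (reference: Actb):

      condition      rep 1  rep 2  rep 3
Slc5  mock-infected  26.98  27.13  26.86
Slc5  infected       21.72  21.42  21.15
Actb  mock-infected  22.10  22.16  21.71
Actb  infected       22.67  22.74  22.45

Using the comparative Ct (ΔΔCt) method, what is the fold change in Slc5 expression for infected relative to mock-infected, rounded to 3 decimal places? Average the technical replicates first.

73.009

Mean Ct: Slc5 mock-infected 26.990; Slc5 infected 21.430; Actb mock-infected 21.990; Actb infected 22.620
ΔCt(mock-infected) = 26.990 − 21.990 = 5.000
ΔCt(infected) = 21.430 − 22.620 = -1.190
ΔΔCt = -1.190 − 5.000 = -6.190
Fold change = 2^(−(-6.190)) = 2^6.190 = 73.0089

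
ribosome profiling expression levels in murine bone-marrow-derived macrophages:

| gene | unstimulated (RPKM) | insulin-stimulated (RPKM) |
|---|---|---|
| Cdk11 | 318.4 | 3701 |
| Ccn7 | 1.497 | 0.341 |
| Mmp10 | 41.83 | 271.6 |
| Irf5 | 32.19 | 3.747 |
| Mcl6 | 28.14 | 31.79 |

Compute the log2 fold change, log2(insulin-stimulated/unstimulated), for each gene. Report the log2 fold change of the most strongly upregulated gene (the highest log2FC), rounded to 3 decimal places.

log2(3701/318.4) = 3.539  (Cdk11)
log2(0.341/1.497) = -2.134  (Ccn7)
log2(271.6/41.83) = 2.699  (Mmp10)
log2(3.747/32.19) = -3.103  (Irf5)
log2(31.79/28.14) = 0.176  (Mcl6)
Cdk11 is most strongly upregulated.

3.539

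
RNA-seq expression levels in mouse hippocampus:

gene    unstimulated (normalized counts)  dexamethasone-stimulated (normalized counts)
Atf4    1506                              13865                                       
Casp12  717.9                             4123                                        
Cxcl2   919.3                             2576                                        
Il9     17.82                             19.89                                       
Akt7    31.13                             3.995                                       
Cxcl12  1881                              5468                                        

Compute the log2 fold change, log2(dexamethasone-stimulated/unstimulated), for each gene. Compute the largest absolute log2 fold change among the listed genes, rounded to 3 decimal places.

log2(13865/1506) = 3.203  (Atf4)
log2(4123/717.9) = 2.522  (Casp12)
log2(2576/919.3) = 1.487  (Cxcl2)
log2(19.89/17.82) = 0.159  (Il9)
log2(3.995/31.13) = -2.962  (Akt7)
log2(5468/1881) = 1.540  (Cxcl12)
The largest magnitude belongs to Atf4.

3.203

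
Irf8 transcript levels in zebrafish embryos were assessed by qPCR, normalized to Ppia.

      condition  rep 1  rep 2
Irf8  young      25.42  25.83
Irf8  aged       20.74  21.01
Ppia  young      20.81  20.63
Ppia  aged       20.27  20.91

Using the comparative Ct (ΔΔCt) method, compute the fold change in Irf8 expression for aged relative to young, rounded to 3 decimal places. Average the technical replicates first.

24.590

Mean Ct: Irf8 young 25.625; Irf8 aged 20.875; Ppia young 20.720; Ppia aged 20.590
ΔCt(young) = 25.625 − 20.720 = 4.905
ΔCt(aged) = 20.875 − 20.590 = 0.285
ΔΔCt = 0.285 − 4.905 = -4.620
Fold change = 2^(−(-4.620)) = 2^4.620 = 24.5900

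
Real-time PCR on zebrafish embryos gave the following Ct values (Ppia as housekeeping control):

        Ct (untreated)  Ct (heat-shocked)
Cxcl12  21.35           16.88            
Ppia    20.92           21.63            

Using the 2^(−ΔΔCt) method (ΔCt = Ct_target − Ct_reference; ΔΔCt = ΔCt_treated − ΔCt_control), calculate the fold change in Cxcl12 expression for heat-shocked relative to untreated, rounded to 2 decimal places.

ΔCt(untreated) = 21.350 − 20.920 = 0.430
ΔCt(heat-shocked) = 16.880 − 21.630 = -4.750
ΔΔCt = -4.750 − 0.430 = -5.180
Fold change = 2^(−(-5.180)) = 2^5.180 = 36.252

36.25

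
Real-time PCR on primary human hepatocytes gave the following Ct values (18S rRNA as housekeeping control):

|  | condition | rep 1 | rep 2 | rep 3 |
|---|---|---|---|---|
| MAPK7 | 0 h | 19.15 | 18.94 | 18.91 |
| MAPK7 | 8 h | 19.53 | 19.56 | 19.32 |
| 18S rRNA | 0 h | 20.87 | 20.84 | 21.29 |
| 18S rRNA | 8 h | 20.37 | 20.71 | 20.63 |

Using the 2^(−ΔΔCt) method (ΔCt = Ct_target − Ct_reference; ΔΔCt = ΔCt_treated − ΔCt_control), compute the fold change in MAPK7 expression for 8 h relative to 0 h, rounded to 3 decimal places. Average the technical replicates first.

0.536

Mean Ct: MAPK7 0 h 19.000; MAPK7 8 h 19.470; 18S rRNA 0 h 21.000; 18S rRNA 8 h 20.570
ΔCt(0 h) = 19.000 − 21.000 = -2.000
ΔCt(8 h) = 19.470 − 20.570 = -1.100
ΔΔCt = -1.100 − (-2.000) = 0.900
Fold change = 2^(−0.900) = 0.5359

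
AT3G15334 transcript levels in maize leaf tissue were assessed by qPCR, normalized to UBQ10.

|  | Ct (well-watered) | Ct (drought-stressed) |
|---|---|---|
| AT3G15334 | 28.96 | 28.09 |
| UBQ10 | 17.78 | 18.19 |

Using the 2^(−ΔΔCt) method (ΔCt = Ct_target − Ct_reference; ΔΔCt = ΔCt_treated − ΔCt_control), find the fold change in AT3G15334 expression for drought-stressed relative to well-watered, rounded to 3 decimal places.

ΔCt(well-watered) = 28.960 − 17.780 = 11.180
ΔCt(drought-stressed) = 28.090 − 18.190 = 9.900
ΔΔCt = 9.900 − 11.180 = -1.280
Fold change = 2^(−(-1.280)) = 2^1.280 = 2.4284

2.428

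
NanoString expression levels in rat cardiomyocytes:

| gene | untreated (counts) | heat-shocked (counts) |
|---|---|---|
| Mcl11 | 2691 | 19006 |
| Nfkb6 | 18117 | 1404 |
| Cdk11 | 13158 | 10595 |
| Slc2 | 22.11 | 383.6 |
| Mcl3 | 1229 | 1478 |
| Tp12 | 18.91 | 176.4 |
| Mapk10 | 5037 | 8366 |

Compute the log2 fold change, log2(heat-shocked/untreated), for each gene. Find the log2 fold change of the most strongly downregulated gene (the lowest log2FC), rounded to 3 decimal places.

log2(19006/2691) = 2.820  (Mcl11)
log2(1404/18117) = -3.690  (Nfkb6)
log2(10595/13158) = -0.313  (Cdk11)
log2(383.6/22.11) = 4.117  (Slc2)
log2(1478/1229) = 0.266  (Mcl3)
log2(176.4/18.91) = 3.222  (Tp12)
log2(8366/5037) = 0.732  (Mapk10)
Nfkb6 is most strongly downregulated.

-3.690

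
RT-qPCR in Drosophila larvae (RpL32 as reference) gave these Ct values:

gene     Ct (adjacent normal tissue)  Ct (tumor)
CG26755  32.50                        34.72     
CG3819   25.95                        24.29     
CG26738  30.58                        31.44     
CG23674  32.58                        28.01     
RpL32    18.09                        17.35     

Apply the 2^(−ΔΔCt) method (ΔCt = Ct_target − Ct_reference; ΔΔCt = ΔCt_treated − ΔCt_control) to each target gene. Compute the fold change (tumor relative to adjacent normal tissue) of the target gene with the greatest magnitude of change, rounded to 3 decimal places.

CG26755: ΔΔCt = (34.72−17.35) − (32.50−18.09) = 17.37 − 14.41 = 2.96; fold change = 2^-2.96 = 0.129
CG3819: ΔΔCt = (24.29−17.35) − (25.95−18.09) = 6.94 − 7.86 = -0.92; fold change = 2^0.92 = 1.892
CG26738: ΔΔCt = (31.44−17.35) − (30.58−18.09) = 14.09 − 12.49 = 1.60; fold change = 2^-1.60 = 0.330
CG23674: ΔΔCt = (28.01−17.35) − (32.58−18.09) = 10.66 − 14.49 = -3.83; fold change = 2^3.83 = 14.221
CG23674 has the largest |ΔΔCt| = 3.83.

14.221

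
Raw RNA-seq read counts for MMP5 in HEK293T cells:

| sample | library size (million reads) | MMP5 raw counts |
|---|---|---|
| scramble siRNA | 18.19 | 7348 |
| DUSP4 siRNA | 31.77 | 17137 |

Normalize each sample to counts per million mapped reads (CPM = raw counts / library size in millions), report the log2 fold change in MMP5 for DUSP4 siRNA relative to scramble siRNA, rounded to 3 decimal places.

0.417

CPM(scramble siRNA) = 7348 / 18.19 = 403.9582
CPM(DUSP4 siRNA) = 17137 / 31.77 = 539.4082
Fold change = 539.4082 / 403.9582 = 1.33531
log2(1.33531) = 0.4172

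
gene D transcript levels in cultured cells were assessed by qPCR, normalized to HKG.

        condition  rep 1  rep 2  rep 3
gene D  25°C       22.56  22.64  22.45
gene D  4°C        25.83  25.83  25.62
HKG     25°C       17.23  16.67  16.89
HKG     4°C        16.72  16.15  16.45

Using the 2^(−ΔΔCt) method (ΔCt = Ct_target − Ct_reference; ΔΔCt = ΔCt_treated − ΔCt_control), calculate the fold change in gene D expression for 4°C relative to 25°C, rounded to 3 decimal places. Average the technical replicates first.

Mean Ct: gene D 25°C 22.550; gene D 4°C 25.760; HKG 25°C 16.930; HKG 4°C 16.440
ΔCt(25°C) = 22.550 − 16.930 = 5.620
ΔCt(4°C) = 25.760 − 16.440 = 9.320
ΔΔCt = 9.320 − 5.620 = 3.700
Fold change = 2^(−3.700) = 0.0769

0.077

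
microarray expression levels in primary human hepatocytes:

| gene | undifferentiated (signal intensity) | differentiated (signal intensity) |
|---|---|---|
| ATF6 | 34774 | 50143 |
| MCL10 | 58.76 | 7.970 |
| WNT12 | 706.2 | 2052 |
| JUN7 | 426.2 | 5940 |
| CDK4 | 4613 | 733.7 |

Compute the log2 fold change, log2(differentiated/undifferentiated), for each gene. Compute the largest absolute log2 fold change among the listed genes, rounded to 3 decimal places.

3.801

log2(50143/34774) = 0.528  (ATF6)
log2(7.970/58.76) = -2.882  (MCL10)
log2(2052/706.2) = 1.539  (WNT12)
log2(5940/426.2) = 3.801  (JUN7)
log2(733.7/4613) = -2.652  (CDK4)
The largest magnitude belongs to JUN7.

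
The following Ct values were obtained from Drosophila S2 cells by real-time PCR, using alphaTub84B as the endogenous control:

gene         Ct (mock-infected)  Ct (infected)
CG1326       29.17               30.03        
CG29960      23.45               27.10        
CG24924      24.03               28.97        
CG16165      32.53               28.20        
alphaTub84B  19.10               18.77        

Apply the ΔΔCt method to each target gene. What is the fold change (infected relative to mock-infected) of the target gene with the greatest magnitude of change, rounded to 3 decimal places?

CG1326: ΔΔCt = (30.03−18.77) − (29.17−19.10) = 11.26 − 10.07 = 1.19; fold change = 2^-1.19 = 0.438
CG29960: ΔΔCt = (27.10−18.77) − (23.45−19.10) = 8.33 − 4.35 = 3.98; fold change = 2^-3.98 = 0.063
CG24924: ΔΔCt = (28.97−18.77) − (24.03−19.10) = 10.20 − 4.93 = 5.27; fold change = 2^-5.27 = 0.026
CG16165: ΔΔCt = (28.20−18.77) − (32.53−19.10) = 9.43 − 13.43 = -4.00; fold change = 2^4.00 = 16.000
CG24924 has the largest |ΔΔCt| = 5.27.

0.026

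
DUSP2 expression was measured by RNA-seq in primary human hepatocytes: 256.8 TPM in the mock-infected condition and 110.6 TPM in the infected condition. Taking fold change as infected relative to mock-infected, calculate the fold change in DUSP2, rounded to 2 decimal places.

Fold change = 110.6 / 256.8 = 0.431
DUSP2 is downregulated.

0.43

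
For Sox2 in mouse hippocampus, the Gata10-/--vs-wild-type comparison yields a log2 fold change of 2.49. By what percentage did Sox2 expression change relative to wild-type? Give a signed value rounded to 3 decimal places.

461.778%

Fold change = 2^(2.49) = 5.6178
Percent change = (FC − 1) × 100% = (5.6178 − 1) × 100 = 461.778%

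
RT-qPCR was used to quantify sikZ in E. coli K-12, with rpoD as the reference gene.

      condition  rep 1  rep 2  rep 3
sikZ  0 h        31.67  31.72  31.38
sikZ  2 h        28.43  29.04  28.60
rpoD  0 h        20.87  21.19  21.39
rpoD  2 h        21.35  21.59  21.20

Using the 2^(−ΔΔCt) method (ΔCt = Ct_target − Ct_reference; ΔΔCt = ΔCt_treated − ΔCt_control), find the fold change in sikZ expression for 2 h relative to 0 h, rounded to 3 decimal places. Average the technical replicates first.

8.754

Mean Ct: sikZ 0 h 31.590; sikZ 2 h 28.690; rpoD 0 h 21.150; rpoD 2 h 21.380
ΔCt(0 h) = 31.590 − 21.150 = 10.440
ΔCt(2 h) = 28.690 − 21.380 = 7.310
ΔΔCt = 7.310 − 10.440 = -3.130
Fold change = 2^(−(-3.130)) = 2^3.130 = 8.7543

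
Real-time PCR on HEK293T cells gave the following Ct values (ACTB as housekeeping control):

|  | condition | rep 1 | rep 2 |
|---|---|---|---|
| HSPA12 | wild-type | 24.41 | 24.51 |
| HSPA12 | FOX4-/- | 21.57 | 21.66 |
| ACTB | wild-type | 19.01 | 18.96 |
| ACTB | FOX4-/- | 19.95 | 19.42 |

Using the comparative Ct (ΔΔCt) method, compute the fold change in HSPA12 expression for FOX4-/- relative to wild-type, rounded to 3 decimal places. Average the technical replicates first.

11.672

Mean Ct: HSPA12 wild-type 24.460; HSPA12 FOX4-/- 21.615; ACTB wild-type 18.985; ACTB FOX4-/- 19.685
ΔCt(wild-type) = 24.460 − 18.985 = 5.475
ΔCt(FOX4-/-) = 21.615 − 19.685 = 1.930
ΔΔCt = 1.930 − 5.475 = -3.545
Fold change = 2^(−(-3.545)) = 2^3.545 = 11.6722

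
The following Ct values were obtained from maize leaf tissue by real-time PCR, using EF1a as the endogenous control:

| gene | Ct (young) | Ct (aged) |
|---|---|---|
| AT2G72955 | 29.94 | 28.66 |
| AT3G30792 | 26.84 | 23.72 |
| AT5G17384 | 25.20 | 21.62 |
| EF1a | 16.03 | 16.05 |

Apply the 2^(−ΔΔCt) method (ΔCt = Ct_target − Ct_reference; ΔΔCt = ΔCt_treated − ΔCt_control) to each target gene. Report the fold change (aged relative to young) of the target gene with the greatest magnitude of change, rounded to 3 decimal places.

12.126

AT2G72955: ΔΔCt = (28.66−16.05) − (29.94−16.03) = 12.61 − 13.91 = -1.30; fold change = 2^1.30 = 2.462
AT3G30792: ΔΔCt = (23.72−16.05) − (26.84−16.03) = 7.67 − 10.81 = -3.14; fold change = 2^3.14 = 8.815
AT5G17384: ΔΔCt = (21.62−16.05) − (25.20−16.03) = 5.57 − 9.17 = -3.60; fold change = 2^3.60 = 12.126
AT5G17384 has the largest |ΔΔCt| = 3.60.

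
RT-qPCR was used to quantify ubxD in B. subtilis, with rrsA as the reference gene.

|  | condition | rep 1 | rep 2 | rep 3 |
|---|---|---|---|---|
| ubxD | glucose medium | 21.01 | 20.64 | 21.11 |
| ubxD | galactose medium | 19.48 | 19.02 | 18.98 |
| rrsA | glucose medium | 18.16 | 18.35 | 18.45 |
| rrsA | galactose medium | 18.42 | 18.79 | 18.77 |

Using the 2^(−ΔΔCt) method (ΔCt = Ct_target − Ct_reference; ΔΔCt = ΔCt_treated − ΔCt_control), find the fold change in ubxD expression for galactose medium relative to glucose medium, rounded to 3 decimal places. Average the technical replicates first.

Mean Ct: ubxD glucose medium 20.920; ubxD galactose medium 19.160; rrsA glucose medium 18.320; rrsA galactose medium 18.660
ΔCt(glucose medium) = 20.920 − 18.320 = 2.600
ΔCt(galactose medium) = 19.160 − 18.660 = 0.500
ΔΔCt = 0.500 − 2.600 = -2.100
Fold change = 2^(−(-2.100)) = 2^2.100 = 4.2871

4.287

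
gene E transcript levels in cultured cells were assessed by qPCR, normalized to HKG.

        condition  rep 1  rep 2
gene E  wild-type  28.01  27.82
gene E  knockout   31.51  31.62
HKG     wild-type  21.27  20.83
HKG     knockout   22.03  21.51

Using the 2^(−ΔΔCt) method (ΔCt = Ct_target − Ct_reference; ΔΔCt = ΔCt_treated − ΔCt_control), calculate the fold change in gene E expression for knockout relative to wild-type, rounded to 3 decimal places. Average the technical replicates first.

Mean Ct: gene E wild-type 27.915; gene E knockout 31.565; HKG wild-type 21.050; HKG knockout 21.770
ΔCt(wild-type) = 27.915 − 21.050 = 6.865
ΔCt(knockout) = 31.565 − 21.770 = 9.795
ΔΔCt = 9.795 − 6.865 = 2.930
Fold change = 2^(−2.930) = 0.1312

0.131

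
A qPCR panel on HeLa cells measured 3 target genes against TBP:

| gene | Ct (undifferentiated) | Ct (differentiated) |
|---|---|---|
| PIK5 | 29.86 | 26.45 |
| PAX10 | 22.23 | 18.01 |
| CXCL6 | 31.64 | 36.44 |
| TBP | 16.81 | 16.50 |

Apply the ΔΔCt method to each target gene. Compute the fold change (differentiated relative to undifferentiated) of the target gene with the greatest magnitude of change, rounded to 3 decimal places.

0.029

PIK5: ΔΔCt = (26.45−16.50) − (29.86−16.81) = 9.95 − 13.05 = -3.10; fold change = 2^3.10 = 8.574
PAX10: ΔΔCt = (18.01−16.50) − (22.23−16.81) = 1.51 − 5.42 = -3.91; fold change = 2^3.91 = 15.032
CXCL6: ΔΔCt = (36.44−16.50) − (31.64−16.81) = 19.94 − 14.83 = 5.11; fold change = 2^-5.11 = 0.029
CXCL6 has the largest |ΔΔCt| = 5.11.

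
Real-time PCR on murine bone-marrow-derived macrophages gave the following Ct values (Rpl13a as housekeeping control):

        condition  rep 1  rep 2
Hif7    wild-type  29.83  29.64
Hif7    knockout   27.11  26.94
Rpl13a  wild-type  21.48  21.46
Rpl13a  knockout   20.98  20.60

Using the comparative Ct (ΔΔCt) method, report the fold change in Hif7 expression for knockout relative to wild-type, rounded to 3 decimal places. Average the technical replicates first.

Mean Ct: Hif7 wild-type 29.735; Hif7 knockout 27.025; Rpl13a wild-type 21.470; Rpl13a knockout 20.790
ΔCt(wild-type) = 29.735 − 21.470 = 8.265
ΔCt(knockout) = 27.025 − 20.790 = 6.235
ΔΔCt = 6.235 − 8.265 = -2.030
Fold change = 2^(−(-2.030)) = 2^2.030 = 4.0840

4.084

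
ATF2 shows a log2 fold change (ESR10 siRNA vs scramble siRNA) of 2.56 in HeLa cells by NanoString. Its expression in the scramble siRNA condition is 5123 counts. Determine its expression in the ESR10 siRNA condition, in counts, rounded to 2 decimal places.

Fold change = 2^(2.56) = 5.8971
ESR10 siRNA expression = 5123 × 5.8971 = 30210.72

30210.72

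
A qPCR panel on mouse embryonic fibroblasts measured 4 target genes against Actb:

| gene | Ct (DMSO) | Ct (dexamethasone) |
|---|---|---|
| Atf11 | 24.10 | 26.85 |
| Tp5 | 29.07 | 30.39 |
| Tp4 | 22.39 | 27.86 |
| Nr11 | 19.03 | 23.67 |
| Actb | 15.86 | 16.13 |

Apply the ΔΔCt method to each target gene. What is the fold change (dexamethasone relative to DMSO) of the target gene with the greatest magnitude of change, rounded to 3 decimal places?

0.027

Atf11: ΔΔCt = (26.85−16.13) − (24.10−15.86) = 10.72 − 8.24 = 2.48; fold change = 2^-2.48 = 0.179
Tp5: ΔΔCt = (30.39−16.13) − (29.07−15.86) = 14.26 − 13.21 = 1.05; fold change = 2^-1.05 = 0.483
Tp4: ΔΔCt = (27.86−16.13) − (22.39−15.86) = 11.73 − 6.53 = 5.20; fold change = 2^-5.20 = 0.027
Nr11: ΔΔCt = (23.67−16.13) − (19.03−15.86) = 7.54 − 3.17 = 4.37; fold change = 2^-4.37 = 0.048
Tp4 has the largest |ΔΔCt| = 5.20.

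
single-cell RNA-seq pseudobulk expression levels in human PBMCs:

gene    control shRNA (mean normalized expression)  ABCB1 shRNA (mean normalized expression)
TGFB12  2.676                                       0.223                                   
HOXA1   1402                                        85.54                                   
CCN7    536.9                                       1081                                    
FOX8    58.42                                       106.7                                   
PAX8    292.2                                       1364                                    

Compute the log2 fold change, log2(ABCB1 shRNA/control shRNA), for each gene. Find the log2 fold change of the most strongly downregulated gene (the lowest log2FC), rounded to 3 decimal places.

-4.035

log2(0.223/2.676) = -3.585  (TGFB12)
log2(85.54/1402) = -4.035  (HOXA1)
log2(1081/536.9) = 1.010  (CCN7)
log2(106.7/58.42) = 0.869  (FOX8)
log2(1364/292.2) = 2.223  (PAX8)
HOXA1 is most strongly downregulated.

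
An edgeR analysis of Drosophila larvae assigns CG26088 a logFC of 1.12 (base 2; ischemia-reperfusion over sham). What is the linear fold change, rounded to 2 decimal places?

Fold change = 2^(1.12) = 2.173

2.17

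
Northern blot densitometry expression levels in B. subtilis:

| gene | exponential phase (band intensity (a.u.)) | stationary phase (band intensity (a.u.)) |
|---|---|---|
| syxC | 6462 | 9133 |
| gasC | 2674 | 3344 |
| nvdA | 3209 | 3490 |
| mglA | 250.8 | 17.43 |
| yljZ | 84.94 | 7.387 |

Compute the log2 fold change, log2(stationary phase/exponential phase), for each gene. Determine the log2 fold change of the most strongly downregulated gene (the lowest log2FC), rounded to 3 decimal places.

log2(9133/6462) = 0.499  (syxC)
log2(3344/2674) = 0.323  (gasC)
log2(3490/3209) = 0.121  (nvdA)
log2(17.43/250.8) = -3.847  (mglA)
log2(7.387/84.94) = -3.523  (yljZ)
mglA is most strongly downregulated.

-3.847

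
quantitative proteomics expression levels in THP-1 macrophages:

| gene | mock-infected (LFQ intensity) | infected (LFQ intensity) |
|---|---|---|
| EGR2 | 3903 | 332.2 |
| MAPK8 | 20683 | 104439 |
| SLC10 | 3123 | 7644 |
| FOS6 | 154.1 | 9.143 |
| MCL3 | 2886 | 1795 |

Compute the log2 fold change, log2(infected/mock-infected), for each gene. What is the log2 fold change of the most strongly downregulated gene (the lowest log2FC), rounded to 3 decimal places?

log2(332.2/3903) = -3.554  (EGR2)
log2(104439/20683) = 2.336  (MAPK8)
log2(7644/3123) = 1.291  (SLC10)
log2(9.143/154.1) = -4.075  (FOS6)
log2(1795/2886) = -0.685  (MCL3)
FOS6 is most strongly downregulated.

-4.075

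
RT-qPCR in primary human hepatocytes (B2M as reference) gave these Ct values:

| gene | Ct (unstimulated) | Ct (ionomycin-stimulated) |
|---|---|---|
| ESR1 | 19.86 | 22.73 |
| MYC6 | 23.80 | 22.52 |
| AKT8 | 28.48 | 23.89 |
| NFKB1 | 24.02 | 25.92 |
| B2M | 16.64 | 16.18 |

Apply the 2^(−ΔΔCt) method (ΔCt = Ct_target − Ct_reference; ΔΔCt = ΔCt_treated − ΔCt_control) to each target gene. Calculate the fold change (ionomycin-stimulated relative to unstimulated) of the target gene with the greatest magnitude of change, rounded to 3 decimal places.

17.509

ESR1: ΔΔCt = (22.73−16.18) − (19.86−16.64) = 6.55 − 3.22 = 3.33; fold change = 2^-3.33 = 0.099
MYC6: ΔΔCt = (22.52−16.18) − (23.80−16.64) = 6.34 − 7.16 = -0.82; fold change = 2^0.82 = 1.765
AKT8: ΔΔCt = (23.89−16.18) − (28.48−16.64) = 7.71 − 11.84 = -4.13; fold change = 2^4.13 = 17.509
NFKB1: ΔΔCt = (25.92−16.18) − (24.02−16.64) = 9.74 − 7.38 = 2.36; fold change = 2^-2.36 = 0.195
AKT8 has the largest |ΔΔCt| = 4.13.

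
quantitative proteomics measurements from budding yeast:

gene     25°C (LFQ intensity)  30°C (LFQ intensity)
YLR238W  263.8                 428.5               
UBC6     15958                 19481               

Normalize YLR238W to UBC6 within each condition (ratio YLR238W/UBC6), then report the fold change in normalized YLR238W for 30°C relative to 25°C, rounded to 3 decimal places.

YLR238W/UBC6 (25°C) = 263.8 / 15958 = 0.016531
YLR238W/UBC6 (30°C) = 428.5 / 19481 = 0.021996
Fold change = 0.021996 / 0.016531 = 1.3306

1.331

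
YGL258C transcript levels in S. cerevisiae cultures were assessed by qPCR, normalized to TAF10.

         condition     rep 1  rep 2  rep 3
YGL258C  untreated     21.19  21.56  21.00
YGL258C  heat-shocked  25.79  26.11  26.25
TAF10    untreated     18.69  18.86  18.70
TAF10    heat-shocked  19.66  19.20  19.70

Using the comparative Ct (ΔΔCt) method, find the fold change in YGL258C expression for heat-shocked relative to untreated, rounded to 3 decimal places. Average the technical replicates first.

0.061

Mean Ct: YGL258C untreated 21.250; YGL258C heat-shocked 26.050; TAF10 untreated 18.750; TAF10 heat-shocked 19.520
ΔCt(untreated) = 21.250 − 18.750 = 2.500
ΔCt(heat-shocked) = 26.050 − 19.520 = 6.530
ΔΔCt = 6.530 − 2.500 = 4.030
Fold change = 2^(−4.030) = 0.0612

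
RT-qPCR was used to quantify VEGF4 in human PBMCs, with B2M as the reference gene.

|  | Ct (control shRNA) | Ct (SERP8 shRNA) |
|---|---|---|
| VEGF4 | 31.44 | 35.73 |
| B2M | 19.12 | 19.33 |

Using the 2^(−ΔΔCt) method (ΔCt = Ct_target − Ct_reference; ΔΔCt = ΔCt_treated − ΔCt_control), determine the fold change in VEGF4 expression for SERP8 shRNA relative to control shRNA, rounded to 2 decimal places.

ΔCt(control shRNA) = 31.440 − 19.120 = 12.320
ΔCt(SERP8 shRNA) = 35.730 − 19.330 = 16.400
ΔΔCt = 16.400 − 12.320 = 4.080
Fold change = 2^(−4.080) = 0.059

0.06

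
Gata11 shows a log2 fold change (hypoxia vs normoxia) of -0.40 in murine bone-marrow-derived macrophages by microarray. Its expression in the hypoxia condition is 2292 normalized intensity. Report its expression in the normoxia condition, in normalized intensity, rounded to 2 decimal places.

3024.31

Fold change = 2^(-0.40) = 0.7579
normoxia expression = 2292 / 0.7579 = 3024.31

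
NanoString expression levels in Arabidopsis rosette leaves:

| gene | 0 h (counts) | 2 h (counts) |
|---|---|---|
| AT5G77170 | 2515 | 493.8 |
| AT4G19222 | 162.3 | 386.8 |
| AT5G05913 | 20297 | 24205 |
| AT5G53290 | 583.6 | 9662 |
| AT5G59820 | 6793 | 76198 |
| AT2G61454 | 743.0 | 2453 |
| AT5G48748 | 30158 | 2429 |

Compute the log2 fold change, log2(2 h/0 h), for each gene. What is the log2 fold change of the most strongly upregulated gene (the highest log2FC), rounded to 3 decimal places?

log2(493.8/2515) = -2.349  (AT5G77170)
log2(386.8/162.3) = 1.253  (AT4G19222)
log2(24205/20297) = 0.254  (AT5G05913)
log2(9662/583.6) = 4.049  (AT5G53290)
log2(76198/6793) = 3.488  (AT5G59820)
log2(2453/743.0) = 1.723  (AT2G61454)
log2(2429/30158) = -3.634  (AT5G48748)
AT5G53290 is most strongly upregulated.

4.049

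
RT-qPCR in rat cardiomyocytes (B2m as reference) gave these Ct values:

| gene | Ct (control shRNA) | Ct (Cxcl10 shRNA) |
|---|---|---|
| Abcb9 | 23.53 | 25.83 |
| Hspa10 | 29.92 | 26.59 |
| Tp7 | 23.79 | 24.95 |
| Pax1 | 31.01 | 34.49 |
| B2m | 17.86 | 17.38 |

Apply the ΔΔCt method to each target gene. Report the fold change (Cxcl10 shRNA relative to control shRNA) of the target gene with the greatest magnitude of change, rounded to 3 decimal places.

0.064

Abcb9: ΔΔCt = (25.83−17.38) − (23.53−17.86) = 8.45 − 5.67 = 2.78; fold change = 2^-2.78 = 0.146
Hspa10: ΔΔCt = (26.59−17.38) − (29.92−17.86) = 9.21 − 12.06 = -2.85; fold change = 2^2.85 = 7.210
Tp7: ΔΔCt = (24.95−17.38) − (23.79−17.86) = 7.57 − 5.93 = 1.64; fold change = 2^-1.64 = 0.321
Pax1: ΔΔCt = (34.49−17.38) − (31.01−17.86) = 17.11 − 13.15 = 3.96; fold change = 2^-3.96 = 0.064
Pax1 has the largest |ΔΔCt| = 3.96.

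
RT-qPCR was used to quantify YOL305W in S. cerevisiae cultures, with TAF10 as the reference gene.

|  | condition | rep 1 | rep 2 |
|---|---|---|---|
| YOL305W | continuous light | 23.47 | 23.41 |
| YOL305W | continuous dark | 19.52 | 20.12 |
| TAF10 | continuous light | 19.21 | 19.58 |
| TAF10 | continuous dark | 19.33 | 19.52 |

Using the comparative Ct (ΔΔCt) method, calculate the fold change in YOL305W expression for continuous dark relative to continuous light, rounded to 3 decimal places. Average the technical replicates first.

Mean Ct: YOL305W continuous light 23.440; YOL305W continuous dark 19.820; TAF10 continuous light 19.395; TAF10 continuous dark 19.425
ΔCt(continuous light) = 23.440 − 19.395 = 4.045
ΔCt(continuous dark) = 19.820 − 19.425 = 0.395
ΔΔCt = 0.395 − 4.045 = -3.650
Fold change = 2^(−(-3.650)) = 2^3.650 = 12.5533

12.553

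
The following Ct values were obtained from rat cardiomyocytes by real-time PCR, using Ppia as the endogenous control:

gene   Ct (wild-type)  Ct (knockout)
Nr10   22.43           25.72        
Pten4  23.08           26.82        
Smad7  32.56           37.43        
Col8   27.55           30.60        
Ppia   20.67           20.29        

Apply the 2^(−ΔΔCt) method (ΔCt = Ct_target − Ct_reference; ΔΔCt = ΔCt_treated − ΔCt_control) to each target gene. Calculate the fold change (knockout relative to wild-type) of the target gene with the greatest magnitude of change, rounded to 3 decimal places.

Nr10: ΔΔCt = (25.72−20.29) − (22.43−20.67) = 5.43 − 1.76 = 3.67; fold change = 2^-3.67 = 0.079
Pten4: ΔΔCt = (26.82−20.29) − (23.08−20.67) = 6.53 − 2.41 = 4.12; fold change = 2^-4.12 = 0.058
Smad7: ΔΔCt = (37.43−20.29) − (32.56−20.67) = 17.14 − 11.89 = 5.25; fold change = 2^-5.25 = 0.026
Col8: ΔΔCt = (30.60−20.29) − (27.55−20.67) = 10.31 − 6.88 = 3.43; fold change = 2^-3.43 = 0.093
Smad7 has the largest |ΔΔCt| = 5.25.

0.026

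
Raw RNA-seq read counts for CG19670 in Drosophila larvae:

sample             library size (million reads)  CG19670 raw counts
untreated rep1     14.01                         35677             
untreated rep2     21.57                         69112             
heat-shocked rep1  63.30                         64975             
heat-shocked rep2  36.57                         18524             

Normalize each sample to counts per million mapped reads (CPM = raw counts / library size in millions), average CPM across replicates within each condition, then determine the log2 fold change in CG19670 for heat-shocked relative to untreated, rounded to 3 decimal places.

CPM(untreated rep1) = 35677 / 14.01 = 2546.5382
CPM(untreated rep2) = 69112 / 21.57 = 3204.0797
CPM(heat-shocked rep1) = 64975 / 63.30 = 1026.4613
CPM(heat-shocked rep2) = 18524 / 36.57 = 506.5354
mean CPM(untreated) = 2875.3090; mean CPM(heat-shocked) = 766.4984
Fold change = 766.4984 / 2875.3090 = 0.26658
log2(0.26658) = -1.9074

-1.907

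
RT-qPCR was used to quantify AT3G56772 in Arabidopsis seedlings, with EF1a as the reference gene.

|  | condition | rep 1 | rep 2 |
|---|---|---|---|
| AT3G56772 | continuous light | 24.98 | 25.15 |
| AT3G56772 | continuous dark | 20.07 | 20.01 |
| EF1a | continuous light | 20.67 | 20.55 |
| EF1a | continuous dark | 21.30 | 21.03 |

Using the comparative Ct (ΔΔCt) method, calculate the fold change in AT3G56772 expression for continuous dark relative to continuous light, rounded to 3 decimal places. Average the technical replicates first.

Mean Ct: AT3G56772 continuous light 25.065; AT3G56772 continuous dark 20.040; EF1a continuous light 20.610; EF1a continuous dark 21.165
ΔCt(continuous light) = 25.065 − 20.610 = 4.455
ΔCt(continuous dark) = 20.040 − 21.165 = -1.125
ΔΔCt = -1.125 − 4.455 = -5.580
Fold change = 2^(−(-5.580)) = 2^5.580 = 47.8352

47.835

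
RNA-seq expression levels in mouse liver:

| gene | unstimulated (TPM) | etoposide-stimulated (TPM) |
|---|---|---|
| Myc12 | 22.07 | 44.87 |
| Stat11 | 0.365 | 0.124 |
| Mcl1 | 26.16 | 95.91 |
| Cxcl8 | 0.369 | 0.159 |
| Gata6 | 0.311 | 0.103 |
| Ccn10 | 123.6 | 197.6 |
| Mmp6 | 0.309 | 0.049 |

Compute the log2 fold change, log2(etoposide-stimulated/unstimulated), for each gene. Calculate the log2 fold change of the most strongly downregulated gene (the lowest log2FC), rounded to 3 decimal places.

-2.657

log2(44.87/22.07) = 1.024  (Myc12)
log2(0.124/0.365) = -1.558  (Stat11)
log2(95.91/26.16) = 1.874  (Mcl1)
log2(0.159/0.369) = -1.215  (Cxcl8)
log2(0.103/0.311) = -1.594  (Gata6)
log2(197.6/123.6) = 0.677  (Ccn10)
log2(0.049/0.309) = -2.657  (Mmp6)
Mmp6 is most strongly downregulated.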